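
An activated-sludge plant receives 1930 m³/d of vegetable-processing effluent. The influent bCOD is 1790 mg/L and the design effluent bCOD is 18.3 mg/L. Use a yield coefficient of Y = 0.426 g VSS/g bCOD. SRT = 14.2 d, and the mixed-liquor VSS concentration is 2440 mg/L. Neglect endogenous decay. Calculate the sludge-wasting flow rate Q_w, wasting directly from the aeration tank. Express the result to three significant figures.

Q_w ≈ 597 m³/d

V·X = Y·Q·ΔS·θ_c gives V = 0.426 × 1930 × (1790 − 18.3) × 14.2 / 2440 = 8477 m³.
For wasting at MLVSS concentration, Q_w = V/θ_c = 8477/14.2 = 597.0 m³/d.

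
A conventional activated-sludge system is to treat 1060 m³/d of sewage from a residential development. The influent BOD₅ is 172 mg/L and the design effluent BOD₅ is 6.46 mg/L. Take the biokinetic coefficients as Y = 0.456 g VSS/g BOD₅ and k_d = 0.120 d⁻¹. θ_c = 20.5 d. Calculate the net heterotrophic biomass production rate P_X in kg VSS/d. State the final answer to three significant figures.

P_X ≈ 23.1 kg VSS/d

Observed yield with endogenous decay: Y_obs = Y / (1 + k_d·θ_c) = 0.456 / (1 + 0.120 × 20.5) = 0.456 / 3.460 = 0.1318 g VSS/g BOD₅.
Q·(S₀ − S) = 1060 × (172 − 6.46) × 10⁻³ = 175.5 kg/d removed.
So the net sludge growth is P_X = 0.1318 × 175.5 = 23.13 kg VSS/d.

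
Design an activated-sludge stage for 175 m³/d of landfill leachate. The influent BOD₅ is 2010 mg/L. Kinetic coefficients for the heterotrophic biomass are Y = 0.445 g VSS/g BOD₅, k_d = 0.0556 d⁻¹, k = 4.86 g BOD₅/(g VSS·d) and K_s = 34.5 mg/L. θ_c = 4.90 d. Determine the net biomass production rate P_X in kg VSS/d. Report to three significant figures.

From the Monod/SRT balance for a CMAS, S = K_s·(1+k_d θ_c)/[θ_c·(Y k − k_d) − 1] = 34.5 × (1 + 0.0556 × 4.90) / [4.90 × (0.445 × 4.86 − 0.0556) − 1] = 43.90 / 9.325 = 4.708 mg/L.
The observed yield is Y_obs = Y/(1 + k_d·θ_c) = 0.445 / (1 + 0.0556 × 4.90) = 0.445 / 1.272 = 0.3497 g VSS per g BOD₅ removed.
Q·(S₀ − S) = 175 × (2010 − 4.71) × 10⁻³ = 350.9 kg/d removed.
So the net sludge growth is P_X = 0.3497 × 350.9 = 122.7 kg VSS/d.

P_X ≈ 123 kg VSS/d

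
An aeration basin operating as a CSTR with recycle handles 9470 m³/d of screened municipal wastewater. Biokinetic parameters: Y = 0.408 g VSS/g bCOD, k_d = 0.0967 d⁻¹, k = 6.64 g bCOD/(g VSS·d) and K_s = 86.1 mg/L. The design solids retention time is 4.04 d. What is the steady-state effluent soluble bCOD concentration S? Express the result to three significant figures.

S ≈ 12.5 mg/L

Effluent substrate depends only on kinetics and SRT: S = K_s(1 + k_d θ_c) / [θ_c(Yk − k_d) − 1] = 86.1 × (1 + 0.0967 × 4.04) / [4.04 × (0.408 × 6.64 − 0.0967) − 1] = 119.7 / 9.554 = 12.53 mg/L.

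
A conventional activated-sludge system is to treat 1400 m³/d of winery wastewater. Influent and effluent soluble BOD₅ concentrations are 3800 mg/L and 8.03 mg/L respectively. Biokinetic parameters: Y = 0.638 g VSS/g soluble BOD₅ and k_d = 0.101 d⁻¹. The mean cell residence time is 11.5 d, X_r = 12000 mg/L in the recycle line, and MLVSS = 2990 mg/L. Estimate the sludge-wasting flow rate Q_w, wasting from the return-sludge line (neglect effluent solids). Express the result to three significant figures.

Q_w ≈ 131 m³/d

Rearranging the biomass balance for a CMAS with decay, V = Y·Q·ΔS·θ_c / [X·(1+k_d θ_c)] = 0.638 × 1400 × (3800 − 8.03) × 11.5 / [2990 × (1 + 0.101 × 11.5)] = 3.9×10^7 / 6463 = 6027 m³.
Wasting from the return line (neglecting effluent solids): Q_w = V·X / (θ_c·X_r) = 6027 × 2990 / (11.5 × 12000) = 130.6 m³/d.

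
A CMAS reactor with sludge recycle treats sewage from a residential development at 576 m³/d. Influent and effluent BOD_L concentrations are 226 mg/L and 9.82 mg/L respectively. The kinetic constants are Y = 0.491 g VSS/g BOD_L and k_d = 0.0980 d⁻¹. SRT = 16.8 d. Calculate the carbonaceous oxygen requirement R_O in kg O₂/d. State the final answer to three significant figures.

R_O ≈ 91.7 kg O₂/d

Observed yield with endogenous decay: Y_obs = Y / (1 + k_d·θ_c) = 0.491 / (1 + 0.0980 × 16.8) = 0.491 / 2.646 = 0.1855 g VSS/g BOD_L.
Mass of BOD_L removed per day: Q(S₀ − S) = 576 × 216.2 g/m³ = 124.5 kg/d.
Net sludge production P_X = 0.1855 × 124.5 = 23.10 kg VSS/d.
R_O = Q·(S₀ − S) − 1.42·P_X = 124.5 − 1.42 × 23.10 = 91.71 kg O₂/d.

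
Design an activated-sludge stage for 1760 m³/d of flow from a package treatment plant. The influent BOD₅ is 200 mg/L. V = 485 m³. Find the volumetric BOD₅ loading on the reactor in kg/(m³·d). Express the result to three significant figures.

Applied BOD₅ load per unit volume = Q·S₀/V = (1760 × 200/1000)/485.0 = 0.7258 kg BOD₅·m⁻³·d⁻¹.

L_v ≈ 0.726 kg BOD₅/(m³·d)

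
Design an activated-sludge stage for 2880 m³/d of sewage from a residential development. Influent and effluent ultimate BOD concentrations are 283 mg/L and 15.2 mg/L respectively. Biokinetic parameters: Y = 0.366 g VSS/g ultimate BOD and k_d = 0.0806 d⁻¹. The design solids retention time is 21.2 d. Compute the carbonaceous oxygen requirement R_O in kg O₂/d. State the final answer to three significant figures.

Correct the yield for decay: Y_obs = Y/(1 + k_d θ_c) = 0.366 / (1 + 0.0806 × 21.2) = 0.366 / 2.709 = 0.1351.
Q·(S₀ − S) = 2880 × (283 − 15.2) × 10⁻³ = 771.3 kg/d removed.
Net sludge production P_X = 0.1351 × 771.3 = 104.2 kg VSS/d.
Carbonaceous O₂ demand = substrate oxidised − cell-mass equivalent = 771.3 − 1.42 × 104.2 = 623.3 kg O₂/d.

R_O ≈ 623 kg O₂/d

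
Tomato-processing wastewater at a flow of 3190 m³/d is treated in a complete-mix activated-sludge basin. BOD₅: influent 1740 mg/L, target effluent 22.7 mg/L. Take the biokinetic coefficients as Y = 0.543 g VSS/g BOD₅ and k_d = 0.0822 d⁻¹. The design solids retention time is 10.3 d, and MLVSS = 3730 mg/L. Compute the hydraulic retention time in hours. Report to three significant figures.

Rearranging the biomass balance for a CMAS with decay, V = Y·Q·ΔS·θ_c / [X·(1+k_d θ_c)] = 0.543 × 3190 × (1740 − 22.7) × 10.3 / [3730 × (1 + 0.0822 × 10.3)] = 3.06×10^7 / 6888 = 4448 m³.
τ = V/Q = 4448/3190 = 1.394 d, or 33.47 h.

τ ≈ 33.5 h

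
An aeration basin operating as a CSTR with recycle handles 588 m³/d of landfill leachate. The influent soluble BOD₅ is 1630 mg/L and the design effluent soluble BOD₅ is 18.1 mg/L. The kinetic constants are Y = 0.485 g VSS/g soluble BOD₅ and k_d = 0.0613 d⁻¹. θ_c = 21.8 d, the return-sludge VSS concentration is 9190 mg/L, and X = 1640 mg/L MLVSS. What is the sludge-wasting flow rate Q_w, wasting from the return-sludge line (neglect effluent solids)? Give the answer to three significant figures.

From the SRT design equation V = Y Q (S₀−S) θ_c / [X (1 + k_d θ_c)] = 0.485 × 588 × (1630 − 18.1) × 21.8 / [1640 × (1 + 0.0613 × 21.8)] = 1×10^7 / 3832 = 2615 m³.
θ_c = V·X/(Q_w·X_r) when wasting from the recycle, so Q_w = V·X/(θ_c·X_r) = 2615 × 1640 / (21.8 × 9190) = 21.41 m³/d.

Q_w ≈ 21.4 m³/d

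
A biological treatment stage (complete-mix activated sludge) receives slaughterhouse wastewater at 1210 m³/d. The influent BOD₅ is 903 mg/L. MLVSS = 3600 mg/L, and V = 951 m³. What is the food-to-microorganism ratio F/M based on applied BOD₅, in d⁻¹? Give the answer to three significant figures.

F/M ≈ 0.319 d⁻¹

F/M = Q·S₀ / (V·X) = 1210 × 903 / (951.0 × 3600) = 0.3191 g BOD₅·(g VSS·d)⁻¹.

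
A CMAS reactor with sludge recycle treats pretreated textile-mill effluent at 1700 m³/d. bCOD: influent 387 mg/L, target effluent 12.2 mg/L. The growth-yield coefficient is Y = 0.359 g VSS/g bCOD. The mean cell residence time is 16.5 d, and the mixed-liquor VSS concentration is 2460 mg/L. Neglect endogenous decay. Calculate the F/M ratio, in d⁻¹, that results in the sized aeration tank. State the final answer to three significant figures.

F/M ≈ 0.174 d⁻¹

With k_d = 0 the design equation reduces to V = Y Q (S₀−S) θ_c / X = 0.359 × 1700 × (387 − 12.2) × 16.5 / 2460 = 1534 m³.
F/M = Q·S₀ / (V·X) = 1700 × 387 / (1534 × 2460) = 0.1743 g bCOD·(g VSS·d)⁻¹.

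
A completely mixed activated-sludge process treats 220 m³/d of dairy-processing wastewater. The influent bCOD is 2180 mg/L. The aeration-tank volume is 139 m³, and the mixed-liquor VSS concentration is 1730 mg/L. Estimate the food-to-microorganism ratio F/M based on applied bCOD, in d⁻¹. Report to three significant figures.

F/M = Q·S₀ / (V·X) = 220 × 2180 / (139.0 × 1730) = 1.994 g bCOD·(g VSS·d)⁻¹.

F/M ≈ 1.99 d⁻¹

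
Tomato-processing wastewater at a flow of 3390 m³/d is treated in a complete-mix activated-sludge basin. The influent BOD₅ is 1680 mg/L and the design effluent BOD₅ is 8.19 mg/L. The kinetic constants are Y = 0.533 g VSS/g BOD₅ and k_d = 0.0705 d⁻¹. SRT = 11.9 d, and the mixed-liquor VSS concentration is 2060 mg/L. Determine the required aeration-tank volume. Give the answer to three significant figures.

V ≈ 9490 m³

From the SRT design equation V = Y Q (S₀−S) θ_c / [X (1 + k_d θ_c)] = 0.533 × 3390 × (1680 − 8.19) × 11.9 / [2060 × (1 + 0.0705 × 11.9)] = 3.59×10^7 / 3788 = 9489 m³.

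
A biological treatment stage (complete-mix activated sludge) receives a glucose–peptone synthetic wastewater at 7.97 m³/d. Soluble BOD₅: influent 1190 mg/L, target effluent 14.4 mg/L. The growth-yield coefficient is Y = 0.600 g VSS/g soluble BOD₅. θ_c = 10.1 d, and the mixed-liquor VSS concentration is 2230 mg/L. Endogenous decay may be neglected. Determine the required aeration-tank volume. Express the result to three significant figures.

V·X = Y·Q·ΔS·θ_c gives V = 0.600 × 7.97 × (1190 − 14.4) × 10.1 / 2230 = 25.46 m³.

V ≈ 25.5 m³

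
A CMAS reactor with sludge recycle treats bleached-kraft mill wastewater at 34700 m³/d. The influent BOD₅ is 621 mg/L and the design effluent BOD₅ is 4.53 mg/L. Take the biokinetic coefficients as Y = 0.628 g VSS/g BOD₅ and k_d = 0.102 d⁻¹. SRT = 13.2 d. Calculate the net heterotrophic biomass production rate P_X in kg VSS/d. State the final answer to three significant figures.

The observed yield is Y_obs = Y/(1 + k_d·θ_c) = 0.628 / (1 + 0.102 × 13.2) = 0.628 / 2.346 = 0.2676 g VSS per g BOD₅ removed.
Q·(S₀ − S) = 34700 × (621 − 4.53) × 10⁻³ = 21392 kg/d removed.
P_X = Y_obs · Q(S₀ − S) = 0.2676 × 21392 = 5725 kg VSS/d.

P_X ≈ 5730 kg VSS/d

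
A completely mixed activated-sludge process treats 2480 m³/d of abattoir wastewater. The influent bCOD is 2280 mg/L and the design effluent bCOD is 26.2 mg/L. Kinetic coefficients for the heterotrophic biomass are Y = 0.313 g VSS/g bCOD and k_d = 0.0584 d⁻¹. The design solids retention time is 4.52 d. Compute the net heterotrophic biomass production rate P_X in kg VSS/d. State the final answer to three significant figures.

P_X ≈ 1380 kg VSS/d

Correct the yield for decay: Y_obs = Y/(1 + k_d θ_c) = 0.313 / (1 + 0.0584 × 4.52) = 0.313 / 1.264 = 0.2476.
Mass of bCOD removed per day: Q(S₀ − S) = 2480 × 2254 g/m³ = 5589 kg/d.
Net biomass production P_X = Y_obs × Q·(S₀ − S) = 0.2476 × 5589 = 1384 kg VSS/d.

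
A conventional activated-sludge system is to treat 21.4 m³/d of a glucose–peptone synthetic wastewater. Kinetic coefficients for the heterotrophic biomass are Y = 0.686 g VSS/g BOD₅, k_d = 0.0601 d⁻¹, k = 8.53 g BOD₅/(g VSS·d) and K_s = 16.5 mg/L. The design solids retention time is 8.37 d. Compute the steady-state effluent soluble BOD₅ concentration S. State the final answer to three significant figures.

From the Monod/SRT balance for a CMAS, S = K_s·(1+k_d θ_c)/[θ_c·(Y k − k_d) − 1] = 16.5 × (1 + 0.0601 × 8.37) / [8.37 × (0.686 × 8.53 − 0.0601) − 1] = 24.80 / 47.47 = 0.5224 mg/L.

S ≈ 0.522 mg/L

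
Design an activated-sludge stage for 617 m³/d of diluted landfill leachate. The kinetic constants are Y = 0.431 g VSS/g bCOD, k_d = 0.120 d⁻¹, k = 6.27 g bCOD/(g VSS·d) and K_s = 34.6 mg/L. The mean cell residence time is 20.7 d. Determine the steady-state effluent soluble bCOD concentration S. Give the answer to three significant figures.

From the Monod/SRT balance for a CMAS, S = K_s·(1+k_d θ_c)/[θ_c·(Y k − k_d) − 1] = 34.6 × (1 + 0.120 × 20.7) / [20.7 × (0.431 × 6.27 − 0.120) − 1] = 120.5 / 52.46 = 2.298 mg/L.

S ≈ 2.30 mg/L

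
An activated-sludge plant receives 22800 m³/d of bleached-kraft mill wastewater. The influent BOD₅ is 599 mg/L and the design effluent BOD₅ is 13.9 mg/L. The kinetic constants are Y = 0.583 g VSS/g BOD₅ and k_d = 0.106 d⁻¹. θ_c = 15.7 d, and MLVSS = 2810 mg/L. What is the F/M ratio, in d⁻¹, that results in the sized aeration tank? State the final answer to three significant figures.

Steady-state biomass mass balance: V·X·(1 + k_d·θ_c) = Y·Q·(S₀ − S)·θ_c, so V = 0.583 × 22800 × (599 − 13.9) × 15.7 / [2810 × (1 + 0.106 × 15.7)] = 1.22×10^8 / 7486 = 16310 m³.
F/M = applied load / biomass = Q·S₀/(V·X) = 22800 × 599 / (16310 × 2810) = 0.2980 d⁻¹.

F/M ≈ 0.298 d⁻¹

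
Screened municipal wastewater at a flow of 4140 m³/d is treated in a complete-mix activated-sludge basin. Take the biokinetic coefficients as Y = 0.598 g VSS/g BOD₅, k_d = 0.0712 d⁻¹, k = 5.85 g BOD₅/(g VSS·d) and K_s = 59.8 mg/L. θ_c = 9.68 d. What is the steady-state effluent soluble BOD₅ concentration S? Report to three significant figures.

S ≈ 3.14 mg/L

For a completely mixed reactor with recycle the Lawrence–McCarty relation gives S = K_s·(1 + k_d·θ_c) / [θ_c·(Y·k − k_d) − 1] = 59.8 × (1 + 0.0712 × 9.68) / [9.68 × (0.598 × 5.85 − 0.0712) − 1] = 101.0 / 32.17 = 3.140 mg/L.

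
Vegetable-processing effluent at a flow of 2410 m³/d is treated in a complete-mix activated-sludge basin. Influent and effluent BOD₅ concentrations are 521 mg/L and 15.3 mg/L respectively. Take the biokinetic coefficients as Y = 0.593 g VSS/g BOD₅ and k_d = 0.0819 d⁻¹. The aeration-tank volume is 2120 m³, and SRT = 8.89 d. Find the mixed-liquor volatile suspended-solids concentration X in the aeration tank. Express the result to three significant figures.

X ≈ 1750 mg/L

From V·X·(1 + k_d·θ_c) = Y·Q·(S₀ − S)·θ_c: X = 0.593 × 2410 × (521 − 15.3) × 8.89 / [2120 × (1 + 0.0819 × 8.89)] = 1754 mg/L.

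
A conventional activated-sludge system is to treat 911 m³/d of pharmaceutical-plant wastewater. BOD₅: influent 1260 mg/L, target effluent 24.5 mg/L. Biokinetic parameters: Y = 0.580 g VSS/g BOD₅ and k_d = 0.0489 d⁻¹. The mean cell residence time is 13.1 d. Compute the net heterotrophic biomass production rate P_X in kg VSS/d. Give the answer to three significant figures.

Y_obs = Y / (1 + k_d θ_c) = 0.580 / (1 + 0.0489 × 13.1) = 0.580 / 1.641 = 0.3535.
Q·(S₀ − S) = 911 × (1260 − 24.5) × 10⁻³ = 1126 kg/d removed.
So the net sludge growth is P_X = 0.3535 × 1126 = 397.9 kg VSS/d.

P_X ≈ 398 kg VSS/d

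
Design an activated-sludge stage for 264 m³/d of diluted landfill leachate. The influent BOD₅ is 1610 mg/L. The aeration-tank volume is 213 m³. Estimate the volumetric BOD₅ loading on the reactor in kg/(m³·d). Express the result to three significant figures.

L_v ≈ 2.00 kg BOD₅/(m³·d)

Applied BOD₅ load per unit volume = Q·S₀/V = (264 × 1610/1000)/213.0 = 1.995 kg BOD₅·m⁻³·d⁻¹.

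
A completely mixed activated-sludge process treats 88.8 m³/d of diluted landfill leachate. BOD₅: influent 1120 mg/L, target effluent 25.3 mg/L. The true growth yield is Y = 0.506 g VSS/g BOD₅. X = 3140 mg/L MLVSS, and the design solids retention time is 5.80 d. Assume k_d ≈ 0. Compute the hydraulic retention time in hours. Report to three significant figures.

τ ≈ 24.6 h

With k_d = 0 the design equation reduces to V = Y Q (S₀−S) θ_c / X = 0.506 × 88.8 × (1120 − 25.3) × 5.80 / 3140 = 90.86 m³.
HRT = V/Q = 90.86 m³ / 88.8 m³·d⁻¹ = 1.023 d × 24 = 24.56 h.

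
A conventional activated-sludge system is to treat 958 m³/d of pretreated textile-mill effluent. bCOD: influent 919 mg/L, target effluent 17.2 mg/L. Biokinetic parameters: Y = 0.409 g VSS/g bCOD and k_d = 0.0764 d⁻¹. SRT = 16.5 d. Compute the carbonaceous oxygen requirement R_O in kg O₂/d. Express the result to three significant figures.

The observed yield is Y_obs = Y/(1 + k_d·θ_c) = 0.409 / (1 + 0.0764 × 16.5) = 0.409 / 2.261 = 0.1809 g VSS per g bCOD removed.
Substrate removed = Q·(S₀ − S) = 958 m³/d × (919 − 17.2) g/m³ = 8.64×10^5 g/d = 863.9 kg/d.
P_X = Y_obs·Q·(S₀ − S) = 0.1809 × 863.9 = 156.3 kg VSS/d.
R_O = Q·(S₀ − S) − 1.42·P_X = 863.9 − 1.42 × 156.3 = 642.0 kg O₂/d.

R_O ≈ 642 kg O₂/d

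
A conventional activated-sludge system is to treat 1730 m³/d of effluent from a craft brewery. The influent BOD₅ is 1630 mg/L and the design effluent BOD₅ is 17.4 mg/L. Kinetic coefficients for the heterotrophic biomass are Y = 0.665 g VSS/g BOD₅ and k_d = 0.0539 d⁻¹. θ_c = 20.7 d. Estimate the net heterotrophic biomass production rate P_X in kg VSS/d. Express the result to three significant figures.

P_X ≈ 877 kg VSS/d

Y_obs = Y / (1 + k_d θ_c) = 0.665 / (1 + 0.0539 × 20.7) = 0.665 / 2.116 = 0.3143.
Mass of BOD₅ removed per day: Q(S₀ − S) = 1730 × 1613 g/m³ = 2790 kg/d.
Biomass produced: P_X = Y_obs·Q·ΔS = 0.3143 × 2790 ≈ 876.9 kg VSS/d.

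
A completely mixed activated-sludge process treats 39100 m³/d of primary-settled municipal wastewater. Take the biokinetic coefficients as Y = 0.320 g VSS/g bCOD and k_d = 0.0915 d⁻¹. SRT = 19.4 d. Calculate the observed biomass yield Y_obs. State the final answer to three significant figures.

Correct the yield for decay: Y_obs = Y/(1 + k_d θ_c) = 0.320 / (1 + 0.0915 × 19.4) = 0.320 / 2.775 = 0.1153.

Y_obs ≈ 0.115 g VSS/g bCOD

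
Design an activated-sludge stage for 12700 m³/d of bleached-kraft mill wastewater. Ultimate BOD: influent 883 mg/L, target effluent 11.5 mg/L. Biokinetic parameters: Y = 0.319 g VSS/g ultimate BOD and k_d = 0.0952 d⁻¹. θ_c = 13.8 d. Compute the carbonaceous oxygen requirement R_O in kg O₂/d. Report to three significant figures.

R_O ≈ 8900 kg O₂/d

Observed yield with endogenous decay: Y_obs = Y / (1 + k_d·θ_c) = 0.319 / (1 + 0.0952 × 13.8) = 0.319 / 2.314 = 0.1379 g VSS/g ultimate BOD.
Mass of ultimate BOD removed per day: Q(S₀ − S) = 12700 × 871.5 g/m³ = 11068 kg/d.
Net sludge production P_X = 0.1379 × 11068 = 1526 kg VSS/d.
R_O = Q·ΔS − 1.42 P_X = 11068 − 2167 = 8901 kg O₂/d.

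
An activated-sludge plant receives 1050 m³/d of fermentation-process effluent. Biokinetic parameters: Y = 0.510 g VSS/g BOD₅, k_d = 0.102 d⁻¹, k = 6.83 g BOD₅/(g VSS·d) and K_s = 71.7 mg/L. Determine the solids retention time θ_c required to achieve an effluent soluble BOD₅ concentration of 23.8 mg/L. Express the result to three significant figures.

Specific growth rate at S = 23.8 mg/L: μ = YkS/(K_s+S) = 0.510·6.83·23.8/(71.7+23.8) = 0.8681 d⁻¹.
1/θ_c = 0.8681 − 0.102 = 0.7661 d⁻¹, so θ_c = 1.305 d.

θ_c ≈ 1.31 d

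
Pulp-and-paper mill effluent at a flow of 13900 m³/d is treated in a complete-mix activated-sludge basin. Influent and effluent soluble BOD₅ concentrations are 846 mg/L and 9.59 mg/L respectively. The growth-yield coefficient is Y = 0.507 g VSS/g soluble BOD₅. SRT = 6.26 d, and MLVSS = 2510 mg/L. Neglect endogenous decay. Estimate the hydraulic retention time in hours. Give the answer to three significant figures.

V·X = Y·Q·ΔS·θ_c gives V = 0.507 × 13900 × (846 − 9.59) × 6.26 / 2510 = 14701 m³.
HRT = V/Q = 14701 m³ / 13900 m³·d⁻¹ = 1.058 d × 24 = 25.38 h.

τ ≈ 25.4 h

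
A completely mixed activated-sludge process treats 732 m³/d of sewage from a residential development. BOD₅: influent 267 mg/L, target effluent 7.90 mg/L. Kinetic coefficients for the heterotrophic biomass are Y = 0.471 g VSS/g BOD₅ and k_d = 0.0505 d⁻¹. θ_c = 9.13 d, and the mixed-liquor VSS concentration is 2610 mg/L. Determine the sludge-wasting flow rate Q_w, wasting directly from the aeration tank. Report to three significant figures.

Q_w ≈ 23.4 m³/d

Steady-state biomass mass balance: V·X·(1 + k_d·θ_c) = Y·Q·(S₀ − S)·θ_c, so V = 0.471 × 732 × (267 − 7.90) × 9.13 / [2610 × (1 + 0.0505 × 9.13)] = 8.16×10^5 / 3813 = 213.9 m³.
For wasting at MLVSS concentration, Q_w = V/θ_c = 213.9/9.13 = 23.43 m³/d.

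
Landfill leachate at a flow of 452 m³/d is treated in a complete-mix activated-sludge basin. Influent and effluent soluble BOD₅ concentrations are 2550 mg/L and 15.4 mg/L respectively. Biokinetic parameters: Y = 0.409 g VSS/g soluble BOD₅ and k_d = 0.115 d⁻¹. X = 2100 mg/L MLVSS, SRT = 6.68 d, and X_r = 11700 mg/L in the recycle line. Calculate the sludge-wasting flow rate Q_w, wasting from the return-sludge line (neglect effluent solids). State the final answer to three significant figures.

Q_w ≈ 22.6 m³/d

From the SRT design equation V = Y Q (S₀−S) θ_c / [X (1 + k_d θ_c)] = 0.409 × 452 × (2550 − 15.4) × 6.68 / [2100 × (1 + 0.115 × 6.68)] = 3.13×10^6 / 3713 = 842.9 m³.
θ_c = V·X/(Q_w·X_r) when wasting from the recycle, so Q_w = V·X/(θ_c·X_r) = 842.9 × 2100 / (6.68 × 11700) = 22.65 m³/d.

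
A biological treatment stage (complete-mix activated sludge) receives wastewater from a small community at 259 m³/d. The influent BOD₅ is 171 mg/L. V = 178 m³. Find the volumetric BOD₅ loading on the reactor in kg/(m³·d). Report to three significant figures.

Applied BOD₅ load per unit volume = Q·S₀/V = (259 × 171/1000)/178.0 = 0.2488 kg BOD₅·m⁻³·d⁻¹.

L_v ≈ 0.249 kg BOD₅/(m³·d)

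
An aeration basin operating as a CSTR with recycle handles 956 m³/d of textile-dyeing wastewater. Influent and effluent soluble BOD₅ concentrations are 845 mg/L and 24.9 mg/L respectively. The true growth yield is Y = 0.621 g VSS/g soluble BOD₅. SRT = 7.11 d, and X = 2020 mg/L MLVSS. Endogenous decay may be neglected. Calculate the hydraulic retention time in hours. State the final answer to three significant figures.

τ ≈ 43.0 h

With k_d = 0 the design equation reduces to V = Y Q (S₀−S) θ_c / X = 0.621 × 956 × (845 − 24.9) × 7.11 / 2020 = 1714 m³.
HRT = V/Q = 1714 m³ / 956 m³·d⁻¹ = 1.793 d × 24 = 43.02 h.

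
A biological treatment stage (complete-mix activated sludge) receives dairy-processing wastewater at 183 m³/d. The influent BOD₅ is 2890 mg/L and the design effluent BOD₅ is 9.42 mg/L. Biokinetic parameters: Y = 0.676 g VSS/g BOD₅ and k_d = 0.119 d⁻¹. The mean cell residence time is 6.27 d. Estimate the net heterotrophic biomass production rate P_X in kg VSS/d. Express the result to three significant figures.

Y_obs = Y / (1 + k_d θ_c) = 0.676 / (1 + 0.119 × 6.27) = 0.676 / 1.746 = 0.3871.
Substrate removed = Q·(S₀ − S) = 183 m³/d × (2890 − 9.42) g/m³ = 5.27×10^5 g/d = 527.1 kg/d.
So the net sludge growth is P_X = 0.3871 × 527.1 = 204.1 kg VSS/d.

P_X ≈ 204 kg VSS/d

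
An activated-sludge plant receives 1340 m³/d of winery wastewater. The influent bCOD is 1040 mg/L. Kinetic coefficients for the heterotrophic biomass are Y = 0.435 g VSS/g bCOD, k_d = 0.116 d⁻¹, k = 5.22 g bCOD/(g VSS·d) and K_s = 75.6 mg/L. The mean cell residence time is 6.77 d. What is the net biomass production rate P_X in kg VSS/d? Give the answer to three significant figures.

For a completely mixed reactor with recycle the Lawrence–McCarty relation gives S = K_s·(1 + k_d·θ_c) / [θ_c·(Y·k − k_d) − 1] = 75.6 × (1 + 0.116 × 6.77) / [6.77 × (0.435 × 5.22 − 0.116) − 1] = 135.0 / 13.59 = 9.934 mg/L.
The observed yield is Y_obs = Y/(1 + k_d·θ_c) = 0.435 / (1 + 0.116 × 6.77) = 0.435 / 1.785 = 0.2437 g VSS per g bCOD removed.
Q·(S₀ − S) = 1340 × (1040 − 9.93) × 10⁻³ = 1380 kg/d removed.
P_X = Y_obs · Q(S₀ − S) = 0.2437 × 1380 = 336.3 kg VSS/d.

P_X ≈ 336 kg VSS/d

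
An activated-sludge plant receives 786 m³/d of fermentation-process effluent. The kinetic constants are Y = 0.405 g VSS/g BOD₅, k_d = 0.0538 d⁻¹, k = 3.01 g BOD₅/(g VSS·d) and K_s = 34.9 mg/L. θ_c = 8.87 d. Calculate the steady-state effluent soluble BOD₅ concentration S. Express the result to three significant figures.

S ≈ 5.52 mg/L

Effluent substrate depends only on kinetics and SRT: S = K_s(1 + k_d θ_c) / [θ_c(Yk − k_d) − 1] = 34.9 × (1 + 0.0538 × 8.87) / [8.87 × (0.405 × 3.01 − 0.0538) − 1] = 51.55 / 9.336 = 5.522 mg/L.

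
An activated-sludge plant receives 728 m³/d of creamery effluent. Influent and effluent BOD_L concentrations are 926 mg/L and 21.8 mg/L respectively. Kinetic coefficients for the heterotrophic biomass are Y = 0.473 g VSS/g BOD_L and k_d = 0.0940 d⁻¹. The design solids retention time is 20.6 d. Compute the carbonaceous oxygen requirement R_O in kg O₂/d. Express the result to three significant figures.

Y_obs = Y / (1 + k_d θ_c) = 0.473 / (1 + 0.0940 × 20.6) = 0.473 / 2.936 = 0.1611.
Q·(S₀ − S) = 728 × (926 − 21.8) × 10⁻³ = 658.3 kg/d removed.
Biomass synthesised: P_X = Y_obs × 658.3 = 106.0 kg VSS/d.
R_O = Q·ΔS − 1.42 P_X = 658.3 − 150.6 = 507.7 kg O₂/d.

R_O ≈ 508 kg O₂/d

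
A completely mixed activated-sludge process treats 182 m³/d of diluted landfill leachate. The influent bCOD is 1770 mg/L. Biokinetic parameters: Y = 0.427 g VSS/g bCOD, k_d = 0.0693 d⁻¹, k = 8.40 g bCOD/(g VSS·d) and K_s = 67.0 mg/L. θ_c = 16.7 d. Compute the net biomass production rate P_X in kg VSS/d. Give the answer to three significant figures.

P_X ≈ 63.7 kg VSS/d

Effluent substrate depends only on kinetics and SRT: S = K_s(1 + k_d θ_c) / [θ_c(Yk − k_d) − 1] = 67.0 × (1 + 0.0693 × 16.7) / [16.7 × (0.427 × 8.40 − 0.0693) − 1] = 144.5 / 57.74 = 2.503 mg/L.
Observed yield with endogenous decay: Y_obs = Y / (1 + k_d·θ_c) = 0.427 / (1 + 0.0693 × 16.7) = 0.427 / 2.157 = 0.1979 g VSS/g bCOD.
Substrate removed = Q·(S₀ − S) = 182 m³/d × (1770 − 2.50) g/m³ = 3.22×10^5 g/d = 321.7 kg/d.
Biomass produced: P_X = Y_obs·Q·ΔS = 0.1979 × 321.7 ≈ 63.67 kg VSS/d.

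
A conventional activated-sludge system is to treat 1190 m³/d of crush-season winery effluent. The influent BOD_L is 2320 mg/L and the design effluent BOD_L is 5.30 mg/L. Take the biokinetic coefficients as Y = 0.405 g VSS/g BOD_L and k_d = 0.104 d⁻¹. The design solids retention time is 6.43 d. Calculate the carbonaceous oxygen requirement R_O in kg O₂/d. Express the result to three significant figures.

R_O ≈ 1810 kg O₂/d

The observed yield is Y_obs = Y/(1 + k_d·θ_c) = 0.405 / (1 + 0.104 × 6.43) = 0.405 / 1.669 = 0.2427 g VSS per g BOD_L removed.
Substrate removed = Q·(S₀ − S) = 1190 m³/d × (2320 − 5.30) g/m³ = 2.75×10^6 g/d = 2754 kg/d.
Net sludge production P_X = 0.2427 × 2754 = 668.5 kg VSS/d.
Carbonaceous O₂ demand = substrate oxidised − cell-mass equivalent = 2754 − 1.42 × 668.5 = 1805 kg O₂/d.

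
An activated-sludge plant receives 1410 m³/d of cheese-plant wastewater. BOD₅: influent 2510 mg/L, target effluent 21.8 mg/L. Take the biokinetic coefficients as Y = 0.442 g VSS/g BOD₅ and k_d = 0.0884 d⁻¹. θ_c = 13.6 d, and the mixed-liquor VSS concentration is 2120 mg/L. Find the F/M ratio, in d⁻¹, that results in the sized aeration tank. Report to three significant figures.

From the SRT design equation V = Y Q (S₀−S) θ_c / [X (1 + k_d θ_c)] = 0.442 × 1410 × (2510 − 21.8) × 13.6 / [2120 × (1 + 0.0884 × 13.6)] = 2.11×10^7 / 4669 = 4517 m³.
F/M = applied load / biomass = Q·S₀/(V·X) = 1410 × 2510 / (4517 × 2120) = 0.3696 d⁻¹.

F/M ≈ 0.370 d⁻¹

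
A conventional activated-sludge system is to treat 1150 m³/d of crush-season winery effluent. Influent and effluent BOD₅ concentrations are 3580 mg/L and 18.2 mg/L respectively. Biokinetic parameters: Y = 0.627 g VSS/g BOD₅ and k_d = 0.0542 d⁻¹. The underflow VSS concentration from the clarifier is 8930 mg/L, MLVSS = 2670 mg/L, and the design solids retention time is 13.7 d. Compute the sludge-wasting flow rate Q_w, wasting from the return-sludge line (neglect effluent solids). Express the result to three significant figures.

From the SRT design equation V = Y Q (S₀−S) θ_c / [X (1 + k_d θ_c)] = 0.627 × 1150 × (3580 − 18.2) × 13.7 / [2670 × (1 + 0.0542 × 13.7)] = 3.52×10^7 / 4653 = 7562 m³.
θ_c = V·X/(Q_w·X_r) when wasting from the recycle, so Q_w = V·X/(θ_c·X_r) = 7562 × 2670 / (13.7 × 8930) = 165.0 m³/d.

Q_w ≈ 165 m³/d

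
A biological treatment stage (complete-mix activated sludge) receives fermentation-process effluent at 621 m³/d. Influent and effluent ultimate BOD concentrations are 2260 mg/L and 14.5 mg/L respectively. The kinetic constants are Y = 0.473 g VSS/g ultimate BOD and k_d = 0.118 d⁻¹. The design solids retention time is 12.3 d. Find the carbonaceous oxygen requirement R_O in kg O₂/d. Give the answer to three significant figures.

Y_obs = Y / (1 + k_d θ_c) = 0.473 / (1 + 0.118 × 12.3) = 0.473 / 2.451 = 0.1930.
Substrate removed = Q·(S₀ − S) = 621 m³/d × (2260 − 14.5) g/m³ = 1.39×10^6 g/d = 1394 kg/d.
Net sludge production P_X = 0.1930 × 1394 = 269.1 kg VSS/d.
R_O = Q·(S₀ − S) − 1.42·P_X = 1394 − 1.42 × 269.1 = 1012 kg O₂/d.

R_O ≈ 1010 kg O₂/d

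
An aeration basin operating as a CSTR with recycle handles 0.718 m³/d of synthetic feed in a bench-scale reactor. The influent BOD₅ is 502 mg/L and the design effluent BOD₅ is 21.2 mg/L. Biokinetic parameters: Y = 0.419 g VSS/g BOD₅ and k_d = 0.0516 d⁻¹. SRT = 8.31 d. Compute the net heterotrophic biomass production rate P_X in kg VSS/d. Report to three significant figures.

Correct the yield for decay: Y_obs = Y/(1 + k_d θ_c) = 0.419 / (1 + 0.0516 × 8.31) = 0.419 / 1.429 = 0.2933.
Mass of BOD₅ removed per day: Q(S₀ − S) = 0.718 × 480.8 g/m³ = 0.3452 kg/d.
Biomass produced: P_X = Y_obs·Q·ΔS = 0.2933 × 0.3452 ≈ 0.1012 kg VSS/d.

P_X ≈ 0.101 kg VSS/d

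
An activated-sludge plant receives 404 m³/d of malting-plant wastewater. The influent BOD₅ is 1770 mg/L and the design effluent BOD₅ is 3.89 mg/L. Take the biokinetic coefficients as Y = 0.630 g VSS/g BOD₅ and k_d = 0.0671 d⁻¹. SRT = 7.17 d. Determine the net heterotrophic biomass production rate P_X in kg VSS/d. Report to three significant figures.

P_X ≈ 303 kg VSS/d

Y_obs = Y / (1 + k_d θ_c) = 0.630 / (1 + 0.0671 × 7.17) = 0.630 / 1.481 = 0.4254.
Q·(S₀ − S) = 404 × (1770 − 3.89) × 10⁻³ = 713.5 kg/d removed.
Biomass produced: P_X = Y_obs·Q·ΔS = 0.4254 × 713.5 ≈ 303.5 kg VSS/d.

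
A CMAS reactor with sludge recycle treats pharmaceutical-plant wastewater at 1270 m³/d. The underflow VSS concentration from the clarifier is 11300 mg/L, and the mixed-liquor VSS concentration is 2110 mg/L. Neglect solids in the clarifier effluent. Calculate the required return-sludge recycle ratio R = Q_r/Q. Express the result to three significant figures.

Mass balance around the secondary clarifier (neglecting effluent solids): R = X / (X_r − X) = 2110 / (11300 − 2110) = 0.2296.

R ≈ 0.230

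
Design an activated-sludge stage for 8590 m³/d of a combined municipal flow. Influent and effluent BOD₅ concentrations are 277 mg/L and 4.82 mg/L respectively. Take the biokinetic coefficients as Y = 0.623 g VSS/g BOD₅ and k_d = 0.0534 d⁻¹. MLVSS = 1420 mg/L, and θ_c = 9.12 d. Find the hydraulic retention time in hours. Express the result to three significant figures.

Steady-state biomass mass balance: V·X·(1 + k_d·θ_c) = Y·Q·(S₀ − S)·θ_c, so V = 0.623 × 8590 × (277 − 4.82) × 9.12 / [1420 × (1 + 0.0534 × 9.12)] = 1.33×10^7 / 2112 = 6291 m³.
HRT = V/Q = 6291 m³ / 8590 m³·d⁻¹ = 0.7324 d × 24 = 17.58 h.

τ ≈ 17.6 h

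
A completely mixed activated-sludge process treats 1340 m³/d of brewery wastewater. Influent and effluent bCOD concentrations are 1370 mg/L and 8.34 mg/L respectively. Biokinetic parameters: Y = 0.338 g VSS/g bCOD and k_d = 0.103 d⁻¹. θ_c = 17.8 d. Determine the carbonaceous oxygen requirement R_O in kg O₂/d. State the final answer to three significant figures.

R_O ≈ 1520 kg O₂/d

Y_obs = Y / (1 + k_d θ_c) = 0.338 / (1 + 0.103 × 17.8) = 0.338 / 2.833 = 0.1193.
Mass of bCOD removed per day: Q(S₀ − S) = 1340 × 1362 g/m³ = 1825 kg/d.
P_X = Y_obs·Q·(S₀ − S) = 0.1193 × 1825 = 217.7 kg VSS/d.
Carbonaceous O₂ demand = substrate oxidised − cell-mass equivalent = 1825 − 1.42 × 217.7 = 1516 kg O₂/d.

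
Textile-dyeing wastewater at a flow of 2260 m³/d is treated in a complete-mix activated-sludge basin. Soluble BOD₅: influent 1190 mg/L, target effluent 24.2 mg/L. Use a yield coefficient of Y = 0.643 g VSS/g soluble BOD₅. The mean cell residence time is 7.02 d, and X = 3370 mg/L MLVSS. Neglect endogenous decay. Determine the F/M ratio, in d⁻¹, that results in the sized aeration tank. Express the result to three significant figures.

F/M ≈ 0.226 d⁻¹

Biomass mass balance (decay neglected): V·X = Y·Q·(S₀ − S)·θ_c, so V = 0.643 × 2260 × (1190 − 24.2) × 7.02 / 3370 = 3529 m³.
Food-to-microorganism ratio F/M = Q S₀ / (V X) = 2260 × 1190 / (3529 × 3370) = 0.2261 d⁻¹.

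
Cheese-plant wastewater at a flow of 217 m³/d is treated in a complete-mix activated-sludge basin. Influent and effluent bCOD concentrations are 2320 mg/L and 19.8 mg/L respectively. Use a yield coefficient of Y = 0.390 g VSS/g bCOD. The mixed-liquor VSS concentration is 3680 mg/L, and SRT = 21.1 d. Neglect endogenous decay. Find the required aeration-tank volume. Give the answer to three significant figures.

V ≈ 1120 m³

Biomass mass balance (decay neglected): V·X = Y·Q·(S₀ − S)·θ_c, so V = 0.390 × 217 × (2320 − 19.8) × 21.1 / 3680 = 1116 m³.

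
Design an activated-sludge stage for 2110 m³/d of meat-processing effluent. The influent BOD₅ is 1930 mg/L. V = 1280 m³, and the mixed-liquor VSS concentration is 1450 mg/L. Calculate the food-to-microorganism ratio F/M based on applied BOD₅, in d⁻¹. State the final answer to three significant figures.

F/M = applied load / biomass = Q·S₀/(V·X) = 2110 × 1930 / (1280 × 1450) = 2.194 d⁻¹.

F/M ≈ 2.19 d⁻¹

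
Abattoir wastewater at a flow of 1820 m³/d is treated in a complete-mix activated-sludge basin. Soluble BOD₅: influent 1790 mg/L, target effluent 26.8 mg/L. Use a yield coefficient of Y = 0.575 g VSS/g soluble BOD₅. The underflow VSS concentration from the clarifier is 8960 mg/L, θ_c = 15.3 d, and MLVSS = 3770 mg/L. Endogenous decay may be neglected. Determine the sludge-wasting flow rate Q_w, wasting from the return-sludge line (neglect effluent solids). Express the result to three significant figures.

Q_w ≈ 206 m³/d

Biomass mass balance (decay neglected): V·X = Y·Q·(S₀ − S)·θ_c, so V = 0.575 × 1820 × (1790 − 26.8) × 15.3 / 3770 = 7488 m³.
Wasting from the return line (neglecting effluent solids): Q_w = V·X / (θ_c·X_r) = 7488 × 3770 / (15.3 × 8960) = 205.9 m³/d.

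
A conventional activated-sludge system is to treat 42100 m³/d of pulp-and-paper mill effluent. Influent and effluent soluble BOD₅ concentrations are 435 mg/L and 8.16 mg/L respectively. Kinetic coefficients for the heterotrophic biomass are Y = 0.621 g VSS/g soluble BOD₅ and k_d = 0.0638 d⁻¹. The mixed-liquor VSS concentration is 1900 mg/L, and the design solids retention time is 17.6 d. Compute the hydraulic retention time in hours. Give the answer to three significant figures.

Rearranging the biomass balance for a CMAS with decay, V = Y·Q·ΔS·θ_c / [X·(1+k_d θ_c)] = 0.621 × 42100 × (435 − 8.16) × 17.6 / [1900 × (1 + 0.0638 × 17.6)] = 1.96×10^8 / 4033 = 48694 m³.
τ = V/Q = 48694/42100 = 1.157 d, or 27.76 h.

τ ≈ 27.8 h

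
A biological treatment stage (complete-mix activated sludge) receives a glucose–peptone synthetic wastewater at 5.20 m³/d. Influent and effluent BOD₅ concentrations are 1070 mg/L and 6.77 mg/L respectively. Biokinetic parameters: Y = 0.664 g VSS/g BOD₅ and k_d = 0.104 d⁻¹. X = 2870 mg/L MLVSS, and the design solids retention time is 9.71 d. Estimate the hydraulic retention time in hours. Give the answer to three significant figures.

Steady-state biomass mass balance: V·X·(1 + k_d·θ_c) = Y·Q·(S₀ − S)·θ_c, so V = 0.664 × 5.20 × (1070 − 6.77) × 9.71 / [2870 × (1 + 0.104 × 9.71)] = 3.56×10^4 / 5768 = 6.180 m³.
HRT = V/Q = 6.180 m³ / 5.20 m³·d⁻¹ = 1.188 d × 24 = 28.52 h.

τ ≈ 28.5 h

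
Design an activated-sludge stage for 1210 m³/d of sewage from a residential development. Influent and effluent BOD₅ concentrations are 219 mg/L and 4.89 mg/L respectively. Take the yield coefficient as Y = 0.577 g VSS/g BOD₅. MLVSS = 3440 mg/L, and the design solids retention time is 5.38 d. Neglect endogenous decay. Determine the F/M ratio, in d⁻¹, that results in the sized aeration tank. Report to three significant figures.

V·X = Y·Q·ΔS·θ_c gives V = 0.577 × 1210 × (219 − 4.89) × 5.38 / 3440 = 233.8 m³.
Food-to-microorganism ratio F/M = Q S₀ / (V X) = 1210 × 219 / (233.8 × 3440) = 0.3295 d⁻¹.

F/M ≈ 0.329 d⁻¹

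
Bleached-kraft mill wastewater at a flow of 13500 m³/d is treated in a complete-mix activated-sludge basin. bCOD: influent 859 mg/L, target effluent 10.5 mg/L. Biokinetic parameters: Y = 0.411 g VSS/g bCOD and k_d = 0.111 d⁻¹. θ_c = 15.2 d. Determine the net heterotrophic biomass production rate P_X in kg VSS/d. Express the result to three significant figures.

The observed yield is Y_obs = Y/(1 + k_d·θ_c) = 0.411 / (1 + 0.111 × 15.2) = 0.411 / 2.687 = 0.1529 g VSS per g bCOD removed.
Substrate removed = Q·(S₀ − S) = 13500 m³/d × (859 − 10.5) g/m³ = 1.15×10^7 g/d = 11455 kg/d.
Net biomass production P_X = Y_obs × Q·(S₀ − S) = 0.1529 × 11455 = 1752 kg VSS/d.

P_X ≈ 1750 kg VSS/d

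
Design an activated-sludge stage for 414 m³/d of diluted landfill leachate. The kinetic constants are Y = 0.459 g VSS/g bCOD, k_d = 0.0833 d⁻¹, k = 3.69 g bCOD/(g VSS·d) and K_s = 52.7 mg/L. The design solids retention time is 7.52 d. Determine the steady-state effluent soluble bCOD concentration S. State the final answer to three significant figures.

From the Monod/SRT balance for a CMAS, S = K_s·(1+k_d θ_c)/[θ_c·(Y k − k_d) − 1] = 52.7 × (1 + 0.0833 × 7.52) / [7.52 × (0.459 × 3.69 − 0.0833) − 1] = 85.71 / 11.11 = 7.715 mg/L.

S ≈ 7.71 mg/L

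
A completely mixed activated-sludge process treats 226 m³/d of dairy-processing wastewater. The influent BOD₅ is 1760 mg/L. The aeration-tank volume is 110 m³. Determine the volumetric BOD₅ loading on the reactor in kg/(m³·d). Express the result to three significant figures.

L_v ≈ 3.62 kg BOD₅/(m³·d)

Applied BOD₅ load per unit volume = Q·S₀/V = (226 × 1760/1000)/110.0 = 3.616 kg BOD₅·m⁻³·d⁻¹.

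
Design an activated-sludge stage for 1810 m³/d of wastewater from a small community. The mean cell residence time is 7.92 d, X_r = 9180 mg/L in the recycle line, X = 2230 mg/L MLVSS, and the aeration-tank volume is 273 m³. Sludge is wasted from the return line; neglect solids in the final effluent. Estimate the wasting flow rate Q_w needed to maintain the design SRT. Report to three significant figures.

Q_w ≈ 8.37 m³/d

Wasting from the return line (neglecting effluent solids): Q_w = V·X / (θ_c·X_r) = 273.0 × 2230 / (7.92 × 9180) = 8.373 m³/d.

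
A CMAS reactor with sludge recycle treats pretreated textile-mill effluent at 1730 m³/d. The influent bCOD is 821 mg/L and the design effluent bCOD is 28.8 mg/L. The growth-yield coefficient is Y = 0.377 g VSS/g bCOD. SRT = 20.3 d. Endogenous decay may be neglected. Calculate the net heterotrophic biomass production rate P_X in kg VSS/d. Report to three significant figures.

P_X ≈ 517 kg VSS/d

No decay correction is needed, so Y_obs = Y = 0.377.
Q·(S₀ − S) = 1730 × (821 − 28.8) × 10⁻³ = 1371 kg/d removed.
Net biomass production P_X = Y_obs × Q·(S₀ − S) = 0.3770 × 1371 = 516.7 kg VSS/d.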